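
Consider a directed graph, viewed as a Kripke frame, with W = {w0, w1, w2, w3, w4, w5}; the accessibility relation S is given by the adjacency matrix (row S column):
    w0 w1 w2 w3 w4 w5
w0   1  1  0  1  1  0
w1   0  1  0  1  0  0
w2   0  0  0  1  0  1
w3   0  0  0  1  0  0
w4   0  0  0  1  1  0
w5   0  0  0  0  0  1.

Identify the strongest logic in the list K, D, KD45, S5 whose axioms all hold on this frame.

Serial (axiom D): yes — every world has a successor (e.g. w0 S w0).
Euclidean (axiom 5): no — w0 S w1 and w0 S w4, but not w1 S w4.
Transitive (axiom 4): yes — every two-step S-path is closed by a direct edge.
Reflexive (axiom T): no — w2 is not related to itself.
So F validates K, D; KD45 would additionally require S to be Euclidean. The strongest is D.

D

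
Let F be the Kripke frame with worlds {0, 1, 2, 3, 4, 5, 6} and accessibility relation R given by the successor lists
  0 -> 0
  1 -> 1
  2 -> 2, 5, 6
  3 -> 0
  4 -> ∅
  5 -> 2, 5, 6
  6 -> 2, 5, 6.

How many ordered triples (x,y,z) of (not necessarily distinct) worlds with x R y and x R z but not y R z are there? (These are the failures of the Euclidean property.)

R is Euclidean; there are no such tuples.

0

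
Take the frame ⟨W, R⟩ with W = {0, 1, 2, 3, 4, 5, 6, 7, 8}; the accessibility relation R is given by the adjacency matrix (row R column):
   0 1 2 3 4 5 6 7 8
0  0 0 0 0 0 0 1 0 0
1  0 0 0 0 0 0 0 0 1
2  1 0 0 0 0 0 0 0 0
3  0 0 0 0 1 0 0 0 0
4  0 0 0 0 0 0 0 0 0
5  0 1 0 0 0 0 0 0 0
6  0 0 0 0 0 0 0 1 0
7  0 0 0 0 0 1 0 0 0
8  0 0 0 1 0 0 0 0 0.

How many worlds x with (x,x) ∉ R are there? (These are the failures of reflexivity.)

9

Enumerating: 0, 1, 2, 3, 4, 5, 6, 7, 8.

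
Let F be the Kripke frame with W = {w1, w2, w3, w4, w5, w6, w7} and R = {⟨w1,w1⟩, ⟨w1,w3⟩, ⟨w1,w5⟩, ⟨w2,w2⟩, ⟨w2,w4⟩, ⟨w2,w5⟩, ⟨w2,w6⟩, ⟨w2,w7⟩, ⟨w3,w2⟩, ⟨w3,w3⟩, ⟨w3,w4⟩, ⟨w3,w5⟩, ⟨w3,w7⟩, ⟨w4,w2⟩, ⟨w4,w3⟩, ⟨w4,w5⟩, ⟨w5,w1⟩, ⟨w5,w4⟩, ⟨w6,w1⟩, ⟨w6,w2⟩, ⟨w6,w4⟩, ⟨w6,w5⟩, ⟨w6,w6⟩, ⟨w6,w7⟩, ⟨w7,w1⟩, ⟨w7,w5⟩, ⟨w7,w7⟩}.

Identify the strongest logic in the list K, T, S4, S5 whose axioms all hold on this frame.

K

Reflexive (axiom T): no — w4 is not related to itself.
Transitive (axiom 4): no — w1 R w3 and w3 R w2, but not w1 R w2.
Euclidean (axiom 5): no — w1 R w5 and w1 R w3, but not w5 R w3.
So F validates K; T would additionally require R to be reflexive. The strongest is K.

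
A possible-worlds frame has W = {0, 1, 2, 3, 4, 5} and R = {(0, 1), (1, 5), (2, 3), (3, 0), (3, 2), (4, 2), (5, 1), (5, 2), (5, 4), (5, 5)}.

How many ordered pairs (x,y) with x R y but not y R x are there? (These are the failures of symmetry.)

Enumerating: (0,1), (3,0), (4,2), (5,2), (5,4).

5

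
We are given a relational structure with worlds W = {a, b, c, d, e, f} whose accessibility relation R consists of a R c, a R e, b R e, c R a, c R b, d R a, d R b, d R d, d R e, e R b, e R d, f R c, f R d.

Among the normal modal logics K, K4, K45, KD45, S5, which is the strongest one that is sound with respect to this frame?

K

Transitive (axiom 4): no — a R c and c R b, but not a R b.
Euclidean (axiom 5): no — a R c and a R e, but not c R e.
Serial (axiom D): yes — every world has a successor (e.g. a R c).
Reflexive (axiom T): no — a is not related to itself.
So F validates K; K4 would additionally require R to be transitive. The strongest is K.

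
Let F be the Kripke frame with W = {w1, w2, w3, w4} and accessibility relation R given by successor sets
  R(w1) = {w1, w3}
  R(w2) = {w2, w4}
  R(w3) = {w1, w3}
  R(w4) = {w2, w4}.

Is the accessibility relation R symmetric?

Symmetric: yes — every pair in R has its reverse in R.

Yes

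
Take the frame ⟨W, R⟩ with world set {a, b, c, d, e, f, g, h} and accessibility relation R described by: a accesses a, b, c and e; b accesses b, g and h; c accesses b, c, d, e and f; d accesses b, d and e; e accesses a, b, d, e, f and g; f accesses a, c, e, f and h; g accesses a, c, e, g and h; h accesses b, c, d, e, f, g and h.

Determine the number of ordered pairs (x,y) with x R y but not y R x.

14

Enumerating: (a,b), (a,c), (b,g), (c,b), (c,d), (c,e), (d,b), (e,b), (f,a), (g,a), (g,c), (h,c), (h,d), (h,e).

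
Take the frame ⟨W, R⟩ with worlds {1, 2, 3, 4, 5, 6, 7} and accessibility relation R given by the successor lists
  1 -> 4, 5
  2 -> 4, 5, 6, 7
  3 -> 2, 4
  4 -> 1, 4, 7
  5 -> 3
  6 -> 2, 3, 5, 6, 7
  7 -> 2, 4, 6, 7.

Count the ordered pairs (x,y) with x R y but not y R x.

8

Enumerating: (1,5), (2,4), (2,5), (3,2), (3,4), (5,3), (6,3), (6,5).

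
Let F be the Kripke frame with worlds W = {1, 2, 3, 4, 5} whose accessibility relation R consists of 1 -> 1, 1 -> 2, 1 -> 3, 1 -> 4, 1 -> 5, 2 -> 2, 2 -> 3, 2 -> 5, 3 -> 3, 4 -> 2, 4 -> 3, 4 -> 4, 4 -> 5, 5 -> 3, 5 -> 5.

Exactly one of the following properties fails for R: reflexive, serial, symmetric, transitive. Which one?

symmetric

Reflexive: yes — every world is R-related to itself.
Serial: yes — every world has a successor (e.g. 1 R 1).
Symmetric: no — 1 R 2 but not 2 R 1.
Transitive: yes — every two-step R-path is closed by a direct edge.
Only symmetric fails.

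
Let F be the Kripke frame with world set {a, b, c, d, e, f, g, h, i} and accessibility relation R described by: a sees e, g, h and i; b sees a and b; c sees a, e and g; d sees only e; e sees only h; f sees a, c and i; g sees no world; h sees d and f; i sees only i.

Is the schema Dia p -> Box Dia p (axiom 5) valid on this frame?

No

Axiom 5 corresponds to the accessibility relation being Euclidean.
Euclidean: no — a R e and a R g, but not e R g.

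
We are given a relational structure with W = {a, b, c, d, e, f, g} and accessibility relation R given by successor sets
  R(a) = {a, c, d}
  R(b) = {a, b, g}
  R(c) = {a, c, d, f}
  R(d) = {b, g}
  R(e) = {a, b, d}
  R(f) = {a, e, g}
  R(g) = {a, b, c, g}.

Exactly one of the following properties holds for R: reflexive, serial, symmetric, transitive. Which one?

serial

Reflexive: no — d is not related to itself.
Serial: yes — every world has a successor (e.g. a R a).
Symmetric: no — a R d but not d R a.
Transitive: no — a R c and c R f, but not a R f.
Only serial holds.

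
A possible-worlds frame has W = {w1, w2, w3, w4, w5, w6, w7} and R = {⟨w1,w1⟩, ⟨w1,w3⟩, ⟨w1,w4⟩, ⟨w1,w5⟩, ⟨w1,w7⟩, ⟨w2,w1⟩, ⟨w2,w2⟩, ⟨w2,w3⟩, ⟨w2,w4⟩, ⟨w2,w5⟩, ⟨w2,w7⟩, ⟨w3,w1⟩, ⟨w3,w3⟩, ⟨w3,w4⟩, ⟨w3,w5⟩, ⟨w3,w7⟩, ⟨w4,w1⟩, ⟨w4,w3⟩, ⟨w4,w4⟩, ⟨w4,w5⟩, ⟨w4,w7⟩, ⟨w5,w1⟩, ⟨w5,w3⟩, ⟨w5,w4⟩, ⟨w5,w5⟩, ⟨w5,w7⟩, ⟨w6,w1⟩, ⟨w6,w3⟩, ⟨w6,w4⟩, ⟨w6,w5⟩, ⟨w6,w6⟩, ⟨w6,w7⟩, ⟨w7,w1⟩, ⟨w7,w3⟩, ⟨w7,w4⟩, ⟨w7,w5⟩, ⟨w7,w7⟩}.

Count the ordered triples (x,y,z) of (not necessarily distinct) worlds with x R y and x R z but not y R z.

Enumerating: (w2,w1,w2), (w2,w3,w2), (w2,w4,w2), (w2,w5,w2), (w2,w7,w2), (w6,w1,w6), (w6,w3,w6), (w6,w4,w6), (w6,w5,w6), (w6,w7,w6).

10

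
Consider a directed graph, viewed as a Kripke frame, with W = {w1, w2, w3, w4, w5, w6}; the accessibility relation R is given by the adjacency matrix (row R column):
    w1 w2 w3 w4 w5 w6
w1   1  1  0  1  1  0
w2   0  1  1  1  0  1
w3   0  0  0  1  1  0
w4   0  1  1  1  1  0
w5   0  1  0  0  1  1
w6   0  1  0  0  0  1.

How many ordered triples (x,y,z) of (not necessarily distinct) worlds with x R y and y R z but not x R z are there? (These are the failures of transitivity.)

16

Enumerating: (w1,w2,w3), (w1,w2,w6), (w1,w4,w3), (w1,w5,w6), (w2,w3,w5), (w2,w4,w5), (w3,w4,w2), (w3,w4,w3), (w3,w5,w2), (w3,w5,w6), (w4,w2,w6), (w4,w5,w6), (w5,w2,w3), (w5,w2,w4), (w6,w2,w3), (w6,w2,w4).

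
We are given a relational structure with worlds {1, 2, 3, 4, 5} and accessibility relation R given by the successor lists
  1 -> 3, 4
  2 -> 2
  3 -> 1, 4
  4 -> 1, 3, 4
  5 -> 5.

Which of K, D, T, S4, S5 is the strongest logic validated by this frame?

Serial (axiom D): yes — every world has a successor (e.g. 1 R 3).
Reflexive (axiom T): no — 1 is not related to itself.
Transitive (axiom 4): no — 1 R 3 and 3 R 1, but not 1 R 1.
Euclidean (axiom 5): no — 1 R 3 and 1 R 3, but not 3 R 3.
So F validates K, D; T would additionally require R to be reflexive. The strongest is D.

D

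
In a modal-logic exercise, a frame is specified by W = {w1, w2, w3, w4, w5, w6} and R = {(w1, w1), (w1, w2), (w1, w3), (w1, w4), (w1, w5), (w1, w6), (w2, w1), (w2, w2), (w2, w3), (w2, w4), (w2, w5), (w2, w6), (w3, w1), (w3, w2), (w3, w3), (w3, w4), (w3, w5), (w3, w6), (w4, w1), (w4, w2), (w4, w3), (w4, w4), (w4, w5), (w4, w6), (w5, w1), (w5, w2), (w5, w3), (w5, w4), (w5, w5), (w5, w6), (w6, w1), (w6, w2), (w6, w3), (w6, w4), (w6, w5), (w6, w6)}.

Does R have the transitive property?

Transitive: yes — every two-step R-path is closed by a direct edge.

Yes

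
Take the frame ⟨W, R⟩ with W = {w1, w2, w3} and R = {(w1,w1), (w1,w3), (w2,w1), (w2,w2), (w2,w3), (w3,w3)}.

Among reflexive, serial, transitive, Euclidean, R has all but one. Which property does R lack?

Euclidean

Reflexive: yes — every world is R-related to itself.
Serial: yes — every world has a successor (e.g. w1 R w1).
Transitive: yes — every two-step R-path is closed by a direct edge.
Euclidean: no — w2 R w3 and w2 R w1, but not w3 R w1.
Only Euclidean fails.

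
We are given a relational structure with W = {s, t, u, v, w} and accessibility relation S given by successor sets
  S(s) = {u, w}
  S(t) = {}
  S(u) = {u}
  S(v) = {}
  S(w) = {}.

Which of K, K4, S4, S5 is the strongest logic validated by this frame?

K4

Transitive (axiom 4): yes — every two-step S-path is closed by a direct edge.
Reflexive (axiom T): no — s is not related to itself.
Euclidean (axiom 5): no — s S u and s S w, but not u S w.
So F validates K, K4; S4 would additionally require S to be reflexive. The strongest is K4.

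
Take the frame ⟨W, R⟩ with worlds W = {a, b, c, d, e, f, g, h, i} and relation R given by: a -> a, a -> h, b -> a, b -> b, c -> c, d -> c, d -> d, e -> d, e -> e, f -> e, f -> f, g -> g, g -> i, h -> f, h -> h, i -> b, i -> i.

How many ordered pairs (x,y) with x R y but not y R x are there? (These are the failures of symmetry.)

8

Enumerating: (a,h), (b,a), (d,c), (e,d), (f,e), (g,i), (h,f), (i,b).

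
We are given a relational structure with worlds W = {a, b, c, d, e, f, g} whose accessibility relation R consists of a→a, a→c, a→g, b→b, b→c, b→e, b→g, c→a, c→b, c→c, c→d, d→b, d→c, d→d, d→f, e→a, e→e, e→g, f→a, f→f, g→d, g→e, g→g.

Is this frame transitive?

Transitive: no — a R c and c R b, but not a R b.

No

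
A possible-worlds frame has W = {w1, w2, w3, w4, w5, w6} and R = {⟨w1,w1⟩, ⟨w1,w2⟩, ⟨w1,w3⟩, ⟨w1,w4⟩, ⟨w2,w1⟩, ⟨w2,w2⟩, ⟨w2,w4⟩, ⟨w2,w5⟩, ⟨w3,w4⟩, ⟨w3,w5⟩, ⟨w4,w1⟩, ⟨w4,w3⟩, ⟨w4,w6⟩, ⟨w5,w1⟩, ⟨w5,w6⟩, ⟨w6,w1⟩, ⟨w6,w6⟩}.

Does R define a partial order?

No

Reflexive: no — w3 is not related to itself.
Transitive: no — w1 R w2 and w2 R w5, but not w1 R w5.
Antisymmetric: no — w1 R w2 and w2 R w1 with w1 ≠ w2.
So R is not a partial order.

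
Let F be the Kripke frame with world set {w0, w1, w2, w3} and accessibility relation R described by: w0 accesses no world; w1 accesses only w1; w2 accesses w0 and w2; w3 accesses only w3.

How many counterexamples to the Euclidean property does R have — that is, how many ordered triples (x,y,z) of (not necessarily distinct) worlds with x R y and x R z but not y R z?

Enumerating: (w2,w0,w0), (w2,w0,w2).

2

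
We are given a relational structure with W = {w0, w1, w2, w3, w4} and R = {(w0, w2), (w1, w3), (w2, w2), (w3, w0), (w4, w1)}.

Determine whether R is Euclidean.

Euclidean: no — w1 R w3 and w1 R w3, but not w3 R w3.

No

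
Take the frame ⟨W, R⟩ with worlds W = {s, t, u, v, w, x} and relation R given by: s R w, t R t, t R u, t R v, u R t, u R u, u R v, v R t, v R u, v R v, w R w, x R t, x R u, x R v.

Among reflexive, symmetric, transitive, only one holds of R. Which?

Reflexive: no — s is not related to itself.
Symmetric: no — s R w but not w R s.
Transitive: yes — every two-step R-path is closed by a direct edge.
Only transitive holds.

transitive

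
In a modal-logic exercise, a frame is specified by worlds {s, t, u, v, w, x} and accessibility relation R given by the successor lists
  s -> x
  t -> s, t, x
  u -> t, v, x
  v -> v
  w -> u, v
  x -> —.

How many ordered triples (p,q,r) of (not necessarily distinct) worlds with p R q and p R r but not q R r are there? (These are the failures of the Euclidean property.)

14

Enumerating: (s,x,x), (t,s,s), (t,s,t), (t,x,s), (t,x,t), (t,x,x), (u,t,v), (u,v,t), (u,v,x), (u,x,t), (u,x,v), (u,x,x), (w,u,u), (w,v,u).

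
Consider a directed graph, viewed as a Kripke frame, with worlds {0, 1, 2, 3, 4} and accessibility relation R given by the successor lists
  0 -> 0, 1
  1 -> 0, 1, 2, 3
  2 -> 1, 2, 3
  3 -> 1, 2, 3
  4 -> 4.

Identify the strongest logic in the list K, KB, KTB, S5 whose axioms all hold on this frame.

KTB

Symmetric (axiom B): yes — every pair in R has its reverse in R.
Reflexive (axiom T): yes — every world is R-related to itself.
Euclidean (axiom 5): no — 1 R 0 and 1 R 2, but not 0 R 2.
So F validates K, KB, KTB; S5 would additionally require R to be Euclidean. The strongest is KTB.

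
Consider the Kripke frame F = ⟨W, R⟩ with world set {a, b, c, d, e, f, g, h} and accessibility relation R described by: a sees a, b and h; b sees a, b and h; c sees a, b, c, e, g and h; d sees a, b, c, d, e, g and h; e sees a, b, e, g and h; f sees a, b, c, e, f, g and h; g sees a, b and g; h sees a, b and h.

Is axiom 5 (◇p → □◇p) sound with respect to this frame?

Axiom 5 corresponds to the accessibility relation being Euclidean.
Euclidean: no — c R a and c R e, but not a R e.

No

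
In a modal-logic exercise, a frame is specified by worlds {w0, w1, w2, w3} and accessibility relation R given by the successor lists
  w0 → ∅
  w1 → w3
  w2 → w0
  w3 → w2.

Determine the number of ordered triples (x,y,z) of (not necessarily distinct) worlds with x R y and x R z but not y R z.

3

Enumerating: (w1,w3,w3), (w2,w0,w0), (w3,w2,w2).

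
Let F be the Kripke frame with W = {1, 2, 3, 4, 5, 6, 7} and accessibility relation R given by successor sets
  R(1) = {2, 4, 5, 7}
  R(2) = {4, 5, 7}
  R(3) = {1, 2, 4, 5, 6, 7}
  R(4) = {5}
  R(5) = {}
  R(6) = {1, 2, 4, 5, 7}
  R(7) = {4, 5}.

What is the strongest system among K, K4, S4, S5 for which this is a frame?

Transitive (axiom 4): yes — every two-step R-path is closed by a direct edge.
Reflexive (axiom T): no — 1 is not related to itself.
Euclidean (axiom 5): no — 1 R 4 and 1 R 2, but not 4 R 2.
So F validates K, K4; S4 would additionally require R to be reflexive. The strongest is K4.

K4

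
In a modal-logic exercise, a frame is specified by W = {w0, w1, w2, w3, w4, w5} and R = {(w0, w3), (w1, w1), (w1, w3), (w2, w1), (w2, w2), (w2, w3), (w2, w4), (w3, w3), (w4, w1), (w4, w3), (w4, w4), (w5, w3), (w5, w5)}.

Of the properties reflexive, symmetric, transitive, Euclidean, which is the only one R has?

Reflexive: no — w0 is not related to itself.
Symmetric: no — w0 R w3 but not w3 R w0.
Transitive: yes — every two-step R-path is closed by a direct edge.
Euclidean: no — w2 R w1 and w2 R w4, but not w1 R w4.
Only transitive holds.

transitive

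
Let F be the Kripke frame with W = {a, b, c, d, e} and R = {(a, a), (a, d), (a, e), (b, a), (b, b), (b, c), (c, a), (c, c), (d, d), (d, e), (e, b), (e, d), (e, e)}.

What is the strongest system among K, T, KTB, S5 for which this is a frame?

T

Reflexive (axiom T): yes — every world is R-related to itself.
Symmetric (axiom B): no — a R d but not d R a.
Euclidean (axiom 5): no — b R a and b R c, but not a R c.
So F validates K, T; KTB would additionally require R to be symmetric. The strongest is T.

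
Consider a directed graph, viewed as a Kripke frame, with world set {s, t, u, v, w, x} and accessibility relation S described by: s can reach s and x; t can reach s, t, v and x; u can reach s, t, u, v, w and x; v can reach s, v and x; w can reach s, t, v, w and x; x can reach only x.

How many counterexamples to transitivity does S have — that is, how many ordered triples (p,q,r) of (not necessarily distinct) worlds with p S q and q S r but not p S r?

0

S is transitive; there are no such tuples.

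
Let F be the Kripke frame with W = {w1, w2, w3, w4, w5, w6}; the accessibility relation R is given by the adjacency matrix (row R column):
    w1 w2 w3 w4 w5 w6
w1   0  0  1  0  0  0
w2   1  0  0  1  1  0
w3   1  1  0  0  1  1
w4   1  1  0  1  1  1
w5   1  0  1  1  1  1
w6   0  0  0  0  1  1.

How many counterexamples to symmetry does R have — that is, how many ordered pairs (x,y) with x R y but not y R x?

Enumerating: (w2,w1), (w2,w5), (w3,w2), (w3,w6), (w4,w1), (w4,w6), (w5,w1).

7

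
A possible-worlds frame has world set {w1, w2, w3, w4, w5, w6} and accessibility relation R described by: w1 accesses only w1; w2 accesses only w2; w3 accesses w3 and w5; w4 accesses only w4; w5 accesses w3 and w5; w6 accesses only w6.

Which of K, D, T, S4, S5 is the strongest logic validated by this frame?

S5

Serial (axiom D): yes — every world has a successor (e.g. w1 R w1).
Reflexive (axiom T): yes — every world is R-related to itself.
Transitive (axiom 4): yes — every two-step R-path is closed by a direct edge.
Euclidean (axiom 5): yes — any two successors of a common world are R-related.
So F validates K, D, T, S4, S5. The strongest is S5.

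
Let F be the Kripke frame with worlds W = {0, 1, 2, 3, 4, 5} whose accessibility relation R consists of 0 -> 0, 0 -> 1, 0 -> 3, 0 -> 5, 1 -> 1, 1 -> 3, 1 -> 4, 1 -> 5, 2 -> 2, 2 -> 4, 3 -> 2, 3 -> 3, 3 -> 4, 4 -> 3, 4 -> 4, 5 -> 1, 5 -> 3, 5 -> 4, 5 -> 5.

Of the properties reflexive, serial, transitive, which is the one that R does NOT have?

transitive

Reflexive: yes — every world is R-related to itself.
Serial: yes — every world has a successor (e.g. 0 R 0).
Transitive: no — 0 R 1 and 1 R 4, but not 0 R 4.
Only transitive fails.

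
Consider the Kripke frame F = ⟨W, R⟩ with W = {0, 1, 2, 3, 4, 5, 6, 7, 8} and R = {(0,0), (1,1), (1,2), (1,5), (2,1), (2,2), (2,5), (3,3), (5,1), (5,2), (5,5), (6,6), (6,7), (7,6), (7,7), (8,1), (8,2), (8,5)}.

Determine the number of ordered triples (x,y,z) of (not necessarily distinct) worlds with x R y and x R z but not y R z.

R is Euclidean; there are no such tuples.

0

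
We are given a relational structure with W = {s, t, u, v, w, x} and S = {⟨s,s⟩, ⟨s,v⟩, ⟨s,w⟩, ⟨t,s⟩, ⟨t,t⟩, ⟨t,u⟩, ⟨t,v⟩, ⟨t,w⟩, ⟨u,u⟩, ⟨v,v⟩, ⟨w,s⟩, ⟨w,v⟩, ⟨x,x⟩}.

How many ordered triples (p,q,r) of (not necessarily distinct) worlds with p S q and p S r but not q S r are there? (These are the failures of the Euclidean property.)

Enumerating: (s,v,s), (s,v,w), (s,w,w), (t,s,t), (t,s,u), (t,u,s), (t,u,t), (t,u,v), (t,u,w), (t,v,s), (t,v,t), (t,v,u), (t,v,w), (t,w,t), (t,w,u), (t,w,w), (w,v,s).

17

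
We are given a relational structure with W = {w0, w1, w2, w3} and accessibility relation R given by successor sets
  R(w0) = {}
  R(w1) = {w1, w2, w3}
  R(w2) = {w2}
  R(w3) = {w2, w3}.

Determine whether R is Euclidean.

No

Euclidean: no — w1 R w2 and w1 R w3, but not w2 R w3.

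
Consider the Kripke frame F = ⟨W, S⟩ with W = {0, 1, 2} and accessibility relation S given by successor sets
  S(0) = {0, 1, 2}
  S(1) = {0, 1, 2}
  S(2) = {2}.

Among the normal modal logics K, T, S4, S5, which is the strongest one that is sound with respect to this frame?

S4

Reflexive (axiom T): yes — every world is S-related to itself.
Transitive (axiom 4): yes — every two-step S-path is closed by a direct edge.
Euclidean (axiom 5): no — 0 S 2 and 0 S 1, but not 2 S 1.
So F validates K, T, S4; S5 would additionally require S to be Euclidean. The strongest is S4.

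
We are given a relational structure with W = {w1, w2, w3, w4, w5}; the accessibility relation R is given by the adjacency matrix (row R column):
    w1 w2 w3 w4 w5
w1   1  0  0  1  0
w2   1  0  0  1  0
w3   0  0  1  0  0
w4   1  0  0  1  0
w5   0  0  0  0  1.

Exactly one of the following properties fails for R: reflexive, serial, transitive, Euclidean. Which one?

reflexive

Reflexive: no — w2 is not related to itself.
Serial: yes — every world has a successor (e.g. w1 R w1).
Transitive: yes — every two-step R-path is closed by a direct edge.
Euclidean: yes — any two successors of a common world are R-related.
Only reflexive fails.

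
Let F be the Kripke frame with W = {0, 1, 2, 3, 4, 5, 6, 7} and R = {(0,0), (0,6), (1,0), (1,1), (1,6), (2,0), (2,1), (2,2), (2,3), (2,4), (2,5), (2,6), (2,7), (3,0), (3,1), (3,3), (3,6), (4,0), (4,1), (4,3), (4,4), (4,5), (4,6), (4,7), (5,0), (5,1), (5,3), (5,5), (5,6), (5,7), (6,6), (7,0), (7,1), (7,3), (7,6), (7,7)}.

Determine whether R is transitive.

Transitive: yes — every two-step R-path is closed by a direct edge.

Yes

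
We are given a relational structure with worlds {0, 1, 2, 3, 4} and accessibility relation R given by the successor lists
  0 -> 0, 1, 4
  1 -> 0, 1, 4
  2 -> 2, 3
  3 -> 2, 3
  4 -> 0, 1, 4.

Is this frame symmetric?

Symmetric: yes — every pair in R has its reverse in R.

Yes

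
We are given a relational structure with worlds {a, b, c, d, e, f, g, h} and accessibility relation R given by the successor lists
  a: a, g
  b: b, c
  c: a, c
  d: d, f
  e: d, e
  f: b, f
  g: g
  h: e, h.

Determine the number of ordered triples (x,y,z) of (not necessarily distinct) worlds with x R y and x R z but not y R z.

7

Enumerating: (a,g,a), (b,c,b), (c,a,c), (d,f,d), (e,d,e), (f,b,f), (h,e,h).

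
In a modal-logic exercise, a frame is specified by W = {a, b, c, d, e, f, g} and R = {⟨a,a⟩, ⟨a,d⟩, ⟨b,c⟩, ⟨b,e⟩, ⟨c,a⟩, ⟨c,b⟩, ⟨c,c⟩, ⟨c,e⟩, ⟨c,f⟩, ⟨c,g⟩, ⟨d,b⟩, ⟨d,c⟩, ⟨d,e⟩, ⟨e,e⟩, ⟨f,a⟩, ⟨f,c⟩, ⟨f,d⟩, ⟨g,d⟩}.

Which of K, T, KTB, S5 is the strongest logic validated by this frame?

Reflexive (axiom T): no — b is not related to itself.
Symmetric (axiom B): no — a R d but not d R a.
Euclidean (axiom 5): no — b R e and b R c, but not e R c.
So F validates K; T would additionally require R to be reflexive. The strongest is K.

K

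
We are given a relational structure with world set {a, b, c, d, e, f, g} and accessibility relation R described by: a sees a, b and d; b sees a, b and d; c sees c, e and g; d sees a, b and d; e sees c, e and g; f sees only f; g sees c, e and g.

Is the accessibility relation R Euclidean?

Yes

Euclidean: yes — any two successors of a common world are R-related.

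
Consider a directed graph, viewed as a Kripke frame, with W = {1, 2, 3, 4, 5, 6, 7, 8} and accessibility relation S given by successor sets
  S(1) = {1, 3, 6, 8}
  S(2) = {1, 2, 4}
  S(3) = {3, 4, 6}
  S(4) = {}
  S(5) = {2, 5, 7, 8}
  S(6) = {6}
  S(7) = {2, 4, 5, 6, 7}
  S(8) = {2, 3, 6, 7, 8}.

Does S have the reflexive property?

No

Reflexive: no — 4 is not related to itself.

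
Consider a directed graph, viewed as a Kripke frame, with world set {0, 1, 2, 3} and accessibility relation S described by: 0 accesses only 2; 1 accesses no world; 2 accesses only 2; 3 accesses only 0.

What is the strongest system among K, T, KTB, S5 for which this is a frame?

K

Reflexive (axiom T): no — 0 is not related to itself.
Symmetric (axiom B): no — 0 S 2 but not 2 S 0.
Euclidean (axiom 5): no — 3 S 0 and 3 S 0, but not 0 S 0.
So F validates K; T would additionally require S to be reflexive. The strongest is K.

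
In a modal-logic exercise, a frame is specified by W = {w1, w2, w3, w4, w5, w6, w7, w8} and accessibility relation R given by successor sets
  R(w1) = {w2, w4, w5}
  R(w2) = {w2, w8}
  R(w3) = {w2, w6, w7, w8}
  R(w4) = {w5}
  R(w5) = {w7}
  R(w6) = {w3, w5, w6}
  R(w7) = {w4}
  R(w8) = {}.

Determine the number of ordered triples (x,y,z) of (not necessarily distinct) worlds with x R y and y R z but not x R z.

Enumerating: (w1,w2,w8), (w1,w5,w7), (w3,w6,w3), (w3,w6,w5), (w3,w7,w4), (w4,w5,w7), (w5,w7,w4), (w6,w3,w2), (w6,w3,w7), (w6,w3,w8), (w6,w5,w7), (w7,w4,w5).

12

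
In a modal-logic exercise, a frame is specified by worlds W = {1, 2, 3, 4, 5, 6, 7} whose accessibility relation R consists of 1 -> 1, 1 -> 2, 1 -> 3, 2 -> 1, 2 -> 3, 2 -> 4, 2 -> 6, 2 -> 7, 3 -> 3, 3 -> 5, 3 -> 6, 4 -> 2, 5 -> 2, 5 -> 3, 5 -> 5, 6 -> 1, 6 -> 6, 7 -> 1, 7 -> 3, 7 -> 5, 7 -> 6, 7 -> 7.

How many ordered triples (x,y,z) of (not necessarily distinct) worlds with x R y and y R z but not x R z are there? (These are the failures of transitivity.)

Enumerating: (1,2,4), (1,2,6), (1,2,7), (1,3,5), (1,3,6), (2,1,2), (2,3,5), (2,4,2), (2,7,5), (3,5,2), (3,6,1), (4,2,1), … and 13 more.
Total: 25.

25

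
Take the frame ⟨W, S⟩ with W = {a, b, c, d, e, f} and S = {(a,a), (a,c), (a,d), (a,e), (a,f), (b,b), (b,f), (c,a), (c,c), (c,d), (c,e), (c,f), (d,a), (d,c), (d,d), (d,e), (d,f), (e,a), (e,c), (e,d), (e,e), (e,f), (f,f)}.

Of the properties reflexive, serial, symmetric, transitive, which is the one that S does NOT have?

Reflexive: yes — every world is S-related to itself.
Serial: yes — every world has a successor (e.g. a S a).
Symmetric: no — a S f but not f S a.
Transitive: yes — every two-step S-path is closed by a direct edge.
Only symmetric fails.

symmetric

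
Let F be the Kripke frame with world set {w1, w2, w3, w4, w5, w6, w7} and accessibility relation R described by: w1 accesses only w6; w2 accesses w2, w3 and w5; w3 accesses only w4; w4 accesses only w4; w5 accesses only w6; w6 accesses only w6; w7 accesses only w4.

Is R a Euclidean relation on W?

No

Euclidean: no — w2 R w3 and w2 R w5, but not w3 R w5.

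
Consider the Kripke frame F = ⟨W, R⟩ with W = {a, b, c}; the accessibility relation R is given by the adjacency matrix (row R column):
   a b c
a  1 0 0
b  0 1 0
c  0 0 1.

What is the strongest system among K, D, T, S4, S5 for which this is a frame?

Serial (axiom D): yes — every world has a successor (e.g. a R a).
Reflexive (axiom T): yes — every world is R-related to itself.
Transitive (axiom 4): yes — every two-step R-path is closed by a direct edge.
Euclidean (axiom 5): yes — any two successors of a common world are R-related.
So F validates K, D, T, S4, S5. The strongest is S5.

S5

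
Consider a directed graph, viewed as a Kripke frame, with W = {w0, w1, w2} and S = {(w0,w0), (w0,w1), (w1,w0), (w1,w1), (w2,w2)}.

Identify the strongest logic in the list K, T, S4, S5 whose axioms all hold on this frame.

Reflexive (axiom T): yes — every world is S-related to itself.
Transitive (axiom 4): yes — every two-step S-path is closed by a direct edge.
Euclidean (axiom 5): yes — any two successors of a common world are S-related.
So F validates K, T, S4, S5. The strongest is S5.

S5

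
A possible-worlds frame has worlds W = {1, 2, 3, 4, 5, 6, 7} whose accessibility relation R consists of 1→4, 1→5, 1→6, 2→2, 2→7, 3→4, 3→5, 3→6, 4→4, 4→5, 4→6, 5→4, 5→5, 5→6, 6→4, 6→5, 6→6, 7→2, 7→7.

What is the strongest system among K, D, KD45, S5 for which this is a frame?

Serial (axiom D): yes — every world has a successor (e.g. 1 R 4).
Euclidean (axiom 5): yes — any two successors of a common world are R-related.
Transitive (axiom 4): yes — every two-step R-path is closed by a direct edge.
Reflexive (axiom T): no — 1 is not related to itself.
So F validates K, D, KD45; S5 would additionally require R to be reflexive. The strongest is KD45.

KD45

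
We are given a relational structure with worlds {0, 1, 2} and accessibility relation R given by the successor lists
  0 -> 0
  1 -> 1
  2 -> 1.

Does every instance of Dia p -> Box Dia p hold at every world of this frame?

Axiom 5 corresponds to the accessibility relation being Euclidean.
Euclidean: yes — any two successors of a common world are R-related.

Yes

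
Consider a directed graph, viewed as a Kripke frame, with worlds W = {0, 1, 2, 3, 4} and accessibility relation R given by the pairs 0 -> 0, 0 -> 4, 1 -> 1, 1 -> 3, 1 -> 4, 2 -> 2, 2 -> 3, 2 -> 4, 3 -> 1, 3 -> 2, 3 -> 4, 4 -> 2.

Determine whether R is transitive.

No

Transitive: no — 0 R 4 and 4 R 2, but not 0 R 2.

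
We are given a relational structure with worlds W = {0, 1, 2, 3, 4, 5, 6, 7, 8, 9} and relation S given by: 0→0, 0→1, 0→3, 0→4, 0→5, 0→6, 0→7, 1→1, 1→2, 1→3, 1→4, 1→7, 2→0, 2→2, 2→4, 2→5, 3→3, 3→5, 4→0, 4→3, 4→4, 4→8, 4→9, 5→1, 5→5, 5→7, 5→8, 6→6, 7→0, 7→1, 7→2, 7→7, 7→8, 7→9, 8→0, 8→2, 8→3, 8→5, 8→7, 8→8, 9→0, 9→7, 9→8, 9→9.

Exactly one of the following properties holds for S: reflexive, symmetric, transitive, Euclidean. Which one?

Reflexive: yes — every world is S-related to itself.
Symmetric: no — 0 S 1 but not 1 S 0.
Transitive: no — 0 S 1 and 1 S 2, but not 0 S 2.
Euclidean: no — 0 S 1 and 0 S 5, but not 1 S 5.
Only reflexive holds.

reflexive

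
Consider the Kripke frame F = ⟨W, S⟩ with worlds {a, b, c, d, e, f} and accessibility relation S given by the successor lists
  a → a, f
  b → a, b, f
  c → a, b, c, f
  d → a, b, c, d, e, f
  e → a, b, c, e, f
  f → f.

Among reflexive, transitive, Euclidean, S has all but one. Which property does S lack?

Euclidean

Reflexive: yes — every world is S-related to itself.
Transitive: yes — every two-step S-path is closed by a direct edge.
Euclidean: no — b S f and b S a, but not f S a.
Only Euclidean fails.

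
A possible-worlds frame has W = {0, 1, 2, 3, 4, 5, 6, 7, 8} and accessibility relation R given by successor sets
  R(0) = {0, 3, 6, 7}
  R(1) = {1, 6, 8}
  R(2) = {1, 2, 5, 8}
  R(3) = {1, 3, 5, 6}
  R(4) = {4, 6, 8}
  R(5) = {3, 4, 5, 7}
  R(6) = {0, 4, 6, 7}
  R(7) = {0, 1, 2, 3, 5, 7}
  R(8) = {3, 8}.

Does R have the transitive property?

No

Transitive: no — 0 R 3 and 3 R 1, but not 0 R 1.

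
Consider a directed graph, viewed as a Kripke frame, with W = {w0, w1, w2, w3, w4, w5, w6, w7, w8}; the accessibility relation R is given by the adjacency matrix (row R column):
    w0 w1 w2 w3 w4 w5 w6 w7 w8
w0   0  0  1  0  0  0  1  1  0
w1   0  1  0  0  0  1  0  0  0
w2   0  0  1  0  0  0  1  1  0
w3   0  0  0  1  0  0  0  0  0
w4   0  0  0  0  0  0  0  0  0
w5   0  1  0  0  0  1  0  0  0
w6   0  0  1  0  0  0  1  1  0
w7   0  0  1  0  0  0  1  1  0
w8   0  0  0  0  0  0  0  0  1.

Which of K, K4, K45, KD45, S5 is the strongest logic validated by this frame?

Transitive (axiom 4): yes — every two-step R-path is closed by a direct edge.
Euclidean (axiom 5): yes — any two successors of a common world are R-related.
Serial (axiom D): no — w4 has no R-successor.
Reflexive (axiom T): no — w0 is not related to itself.
So F validates K, K4, K45; KD45 would additionally require R to be serial. The strongest is K45.

K45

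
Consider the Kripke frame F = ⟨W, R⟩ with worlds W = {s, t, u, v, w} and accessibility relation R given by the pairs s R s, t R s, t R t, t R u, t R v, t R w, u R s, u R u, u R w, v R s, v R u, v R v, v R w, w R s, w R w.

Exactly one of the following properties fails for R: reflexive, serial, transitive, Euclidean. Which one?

Reflexive: yes — every world is R-related to itself.
Serial: yes — every world has a successor (e.g. s R s).
Transitive: yes — every two-step R-path is closed by a direct edge.
Euclidean: no — t R s and t R u, but not s R u.
Only Euclidean fails.

Euclidean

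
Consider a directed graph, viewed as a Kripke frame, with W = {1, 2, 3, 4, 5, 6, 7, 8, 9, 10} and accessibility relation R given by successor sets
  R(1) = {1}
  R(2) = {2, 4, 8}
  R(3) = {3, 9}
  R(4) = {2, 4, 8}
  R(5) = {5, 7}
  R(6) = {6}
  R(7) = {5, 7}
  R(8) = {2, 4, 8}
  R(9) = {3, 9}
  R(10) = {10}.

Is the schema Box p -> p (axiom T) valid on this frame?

Yes

Axiom T corresponds to the accessibility relation being reflexive.
Reflexive: yes — every world is R-related to itself.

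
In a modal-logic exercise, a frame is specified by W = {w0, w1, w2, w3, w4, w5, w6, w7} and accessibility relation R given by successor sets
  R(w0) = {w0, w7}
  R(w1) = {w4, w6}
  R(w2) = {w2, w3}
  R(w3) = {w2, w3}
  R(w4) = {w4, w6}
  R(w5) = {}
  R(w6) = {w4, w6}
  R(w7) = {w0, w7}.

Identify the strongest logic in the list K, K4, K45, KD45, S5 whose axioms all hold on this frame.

K45

Transitive (axiom 4): yes — every two-step R-path is closed by a direct edge.
Euclidean (axiom 5): yes — any two successors of a common world are R-related.
Serial (axiom D): no — w5 has no R-successor.
Reflexive (axiom T): no — w1 is not related to itself.
So F validates K, K4, K45; KD45 would additionally require R to be serial. The strongest is K45.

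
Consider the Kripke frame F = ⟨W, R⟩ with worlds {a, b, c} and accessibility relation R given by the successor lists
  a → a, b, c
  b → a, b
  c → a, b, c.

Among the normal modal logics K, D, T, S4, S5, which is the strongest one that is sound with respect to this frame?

T

Serial (axiom D): yes — every world has a successor (e.g. a R a).
Reflexive (axiom T): yes — every world is R-related to itself.
Transitive (axiom 4): no — b R a and a R c, but not b R c.
Euclidean (axiom 5): no — a R b and a R c, but not b R c.
So F validates K, D, T; S4 would additionally require R to be transitive. The strongest is T.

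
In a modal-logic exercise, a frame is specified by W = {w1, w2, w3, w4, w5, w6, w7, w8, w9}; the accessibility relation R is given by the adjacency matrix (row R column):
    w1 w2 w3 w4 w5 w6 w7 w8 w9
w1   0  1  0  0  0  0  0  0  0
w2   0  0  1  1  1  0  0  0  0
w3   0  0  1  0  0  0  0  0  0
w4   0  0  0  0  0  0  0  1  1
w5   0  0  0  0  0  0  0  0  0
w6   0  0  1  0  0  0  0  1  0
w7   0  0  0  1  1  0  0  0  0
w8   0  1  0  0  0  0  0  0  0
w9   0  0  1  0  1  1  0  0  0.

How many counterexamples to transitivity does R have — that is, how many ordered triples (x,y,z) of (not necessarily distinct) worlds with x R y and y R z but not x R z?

16

Enumerating: (w1,w2,w3), (w1,w2,w4), (w1,w2,w5), (w2,w4,w8), (w2,w4,w9), (w4,w8,w2), (w4,w9,w3), (w4,w9,w5), (w4,w9,w6), (w6,w8,w2), (w7,w4,w8), (w7,w4,w9), (w8,w2,w3), (w8,w2,w4), (w8,w2,w5), (w9,w6,w8).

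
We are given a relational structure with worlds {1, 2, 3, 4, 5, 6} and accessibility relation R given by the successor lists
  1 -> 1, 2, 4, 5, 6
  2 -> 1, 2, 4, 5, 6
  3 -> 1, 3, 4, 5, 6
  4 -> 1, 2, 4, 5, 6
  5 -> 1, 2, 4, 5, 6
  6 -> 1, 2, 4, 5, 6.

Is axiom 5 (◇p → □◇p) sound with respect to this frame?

The schema 5 characterises exactly the Euclidean frames.
Euclidean: no — 3 R 1 and 3 R 3, but not 1 R 3.

No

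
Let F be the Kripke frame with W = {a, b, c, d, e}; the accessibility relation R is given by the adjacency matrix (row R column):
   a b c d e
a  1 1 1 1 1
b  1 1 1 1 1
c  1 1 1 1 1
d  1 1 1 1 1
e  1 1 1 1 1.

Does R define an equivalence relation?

Reflexive: yes — every world is R-related to itself.
Symmetric: yes — every pair in R has its reverse in R.
Transitive: yes — every two-step R-path is closed by a direct edge.
So R is an equivalence relation.

Yes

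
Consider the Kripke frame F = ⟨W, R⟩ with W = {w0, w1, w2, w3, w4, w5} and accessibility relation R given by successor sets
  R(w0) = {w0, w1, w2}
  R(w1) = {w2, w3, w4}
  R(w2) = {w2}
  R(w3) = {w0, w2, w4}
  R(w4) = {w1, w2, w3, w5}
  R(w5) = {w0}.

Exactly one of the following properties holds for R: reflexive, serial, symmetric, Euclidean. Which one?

serial

Reflexive: no — w1 is not related to itself.
Serial: yes — every world has a successor (e.g. w0 R w0).
Symmetric: no — w0 R w1 but not w1 R w0.
Euclidean: no — w0 R w2 and w0 R w1, but not w2 R w1.
Only serial holds.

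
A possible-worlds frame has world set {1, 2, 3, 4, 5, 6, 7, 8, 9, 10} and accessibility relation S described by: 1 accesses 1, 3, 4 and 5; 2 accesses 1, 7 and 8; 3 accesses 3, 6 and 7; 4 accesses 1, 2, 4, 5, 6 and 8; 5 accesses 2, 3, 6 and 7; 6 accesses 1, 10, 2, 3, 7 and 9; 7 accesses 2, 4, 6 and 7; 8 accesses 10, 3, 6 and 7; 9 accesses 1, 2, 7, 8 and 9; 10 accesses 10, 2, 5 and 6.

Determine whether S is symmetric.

No

Symmetric: no — 1 S 3 but not 3 S 1.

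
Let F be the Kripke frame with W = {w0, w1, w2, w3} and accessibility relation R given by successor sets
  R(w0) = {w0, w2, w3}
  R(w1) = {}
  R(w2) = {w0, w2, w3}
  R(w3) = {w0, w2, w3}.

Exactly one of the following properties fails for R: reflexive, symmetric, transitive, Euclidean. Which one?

reflexive

Reflexive: no — w1 is not related to itself.
Symmetric: yes — every pair in R has its reverse in R.
Transitive: yes — every two-step R-path is closed by a direct edge.
Euclidean: yes — any two successors of a common world are R-related.
Only reflexive fails.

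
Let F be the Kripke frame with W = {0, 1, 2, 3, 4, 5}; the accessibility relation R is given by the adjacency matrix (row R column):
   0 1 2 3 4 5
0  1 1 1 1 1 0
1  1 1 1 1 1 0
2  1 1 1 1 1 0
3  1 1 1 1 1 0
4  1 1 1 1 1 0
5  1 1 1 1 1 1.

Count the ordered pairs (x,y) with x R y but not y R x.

5

Enumerating: (5,0), (5,1), (5,2), (5,3), (5,4).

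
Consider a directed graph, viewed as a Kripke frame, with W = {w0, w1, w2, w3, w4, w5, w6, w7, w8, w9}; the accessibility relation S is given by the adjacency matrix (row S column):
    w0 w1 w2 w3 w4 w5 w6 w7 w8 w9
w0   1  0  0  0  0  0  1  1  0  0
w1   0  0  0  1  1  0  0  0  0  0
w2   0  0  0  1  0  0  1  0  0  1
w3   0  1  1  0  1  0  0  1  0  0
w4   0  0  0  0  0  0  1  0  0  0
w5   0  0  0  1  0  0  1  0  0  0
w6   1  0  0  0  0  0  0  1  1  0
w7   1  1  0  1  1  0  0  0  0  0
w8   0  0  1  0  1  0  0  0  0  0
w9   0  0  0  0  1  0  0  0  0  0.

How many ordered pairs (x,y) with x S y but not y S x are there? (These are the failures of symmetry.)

Enumerating: (w1,w4), (w2,w6), (w2,w9), (w3,w4), (w4,w6), (w5,w3), (w5,w6), (w6,w7), (w6,w8), (w7,w1), (w7,w4), (w8,w2), (w8,w4), (w9,w4).

14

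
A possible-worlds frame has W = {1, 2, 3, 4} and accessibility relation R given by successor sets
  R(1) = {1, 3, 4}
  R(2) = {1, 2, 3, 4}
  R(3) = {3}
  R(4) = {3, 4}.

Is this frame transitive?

Yes

Transitive: yes — every two-step R-path is closed by a direct edge.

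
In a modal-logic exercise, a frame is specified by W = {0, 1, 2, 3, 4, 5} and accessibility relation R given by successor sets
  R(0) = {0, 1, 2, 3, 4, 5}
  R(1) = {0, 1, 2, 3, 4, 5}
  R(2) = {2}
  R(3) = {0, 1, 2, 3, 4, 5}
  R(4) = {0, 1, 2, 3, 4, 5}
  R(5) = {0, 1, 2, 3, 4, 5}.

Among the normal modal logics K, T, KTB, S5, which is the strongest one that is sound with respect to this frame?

T

Reflexive (axiom T): yes — every world is R-related to itself.
Symmetric (axiom B): no — 0 R 2 but not 2 R 0.
Euclidean (axiom 5): no — 0 R 2 and 0 R 1, but not 2 R 1.
So F validates K, T; KTB would additionally require R to be symmetric. The strongest is T.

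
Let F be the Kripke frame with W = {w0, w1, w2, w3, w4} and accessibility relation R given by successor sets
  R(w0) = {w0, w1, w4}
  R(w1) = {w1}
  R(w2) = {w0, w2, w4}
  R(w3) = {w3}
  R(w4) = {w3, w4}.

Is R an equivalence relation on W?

Reflexive: yes — every world is R-related to itself.
Symmetric: no — w0 R w1 but not w1 R w0.
Transitive: no — w0 R w4 and w4 R w3, but not w0 R w3.
So R is not an equivalence relation.

No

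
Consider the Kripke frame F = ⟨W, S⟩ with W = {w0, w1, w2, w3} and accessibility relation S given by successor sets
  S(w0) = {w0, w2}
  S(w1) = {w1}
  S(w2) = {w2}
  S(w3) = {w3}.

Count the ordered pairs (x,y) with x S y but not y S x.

Enumerating: (w0,w2).

1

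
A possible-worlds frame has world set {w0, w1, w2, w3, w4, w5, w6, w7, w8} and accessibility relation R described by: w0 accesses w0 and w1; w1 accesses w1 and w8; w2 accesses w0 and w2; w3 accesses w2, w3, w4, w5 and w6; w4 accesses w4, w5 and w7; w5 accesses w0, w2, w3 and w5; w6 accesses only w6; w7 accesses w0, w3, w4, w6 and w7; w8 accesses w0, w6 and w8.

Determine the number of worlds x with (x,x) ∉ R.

R is reflexive; there are no such worlds.

0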